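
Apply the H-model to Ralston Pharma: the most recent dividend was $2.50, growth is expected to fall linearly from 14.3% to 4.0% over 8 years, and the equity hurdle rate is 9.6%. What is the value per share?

H-model: P₀ = D₀[(1+g_L) + H(g_S−g_L)]/(r−g_L), with H = 8/2 = 4.
P₀ = 2.50 × [(1+0.04) + 4×(0.143−0.04)] / (0.096−0.04)
   = 2.50 × 1.4520 / 0.056 = 64.8214

$64.82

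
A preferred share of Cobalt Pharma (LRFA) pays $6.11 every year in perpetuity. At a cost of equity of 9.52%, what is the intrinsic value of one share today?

$64.18

Zero-growth DDM (perpetuity): P₀ = D/r = 6.11 / 0.0952 = 64.1807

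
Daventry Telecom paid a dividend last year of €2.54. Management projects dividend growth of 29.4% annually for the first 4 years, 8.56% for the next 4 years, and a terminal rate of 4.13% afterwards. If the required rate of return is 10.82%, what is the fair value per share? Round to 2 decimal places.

Three-stage DDM. Project D₁…D_8; terminal Gordon value at t=8 with g = 0.0413; discount at r = 0.1082.
D_1 = 3.2868
D_2 = 4.2531
D_3 = 5.5035
D_4 = 7.1215
D_5 = 7.7311
D_6 = 8.3929
D_7 = 9.1113
D_8 = 9.8912
TV_8 = 10.2997/(0.1082−0.0413) = 153.9572
P₀ = Σ Dₜ/(1+r)ᵗ + TV_8/(1+r)^8 = 100.8168

€100.82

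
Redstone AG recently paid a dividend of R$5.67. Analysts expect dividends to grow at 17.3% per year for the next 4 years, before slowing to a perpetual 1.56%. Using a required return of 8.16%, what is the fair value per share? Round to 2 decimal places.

R$148.59

Two-stage DDM. Project D₁…D_4 at 0.173, terminal growth 0.0156, discount at r = 0.0816.
D_1 = 6.6509
D_2 = 7.8015
D_3 = 9.1512
D_4 = 10.7343
Terminal value at t=4: TV = D_5/(r−g) = 10.9018/(0.0816−0.0156) = 165.1786
P₀ = 6.6509/(1+0.0816)^1 + 7.8015/(1+0.0816)^2 + 9.1512/(1+0.0816)^3 + 10.7343/(1+0.0816)^4 + 165.1786/(1+0.0816)^4 = 148.5881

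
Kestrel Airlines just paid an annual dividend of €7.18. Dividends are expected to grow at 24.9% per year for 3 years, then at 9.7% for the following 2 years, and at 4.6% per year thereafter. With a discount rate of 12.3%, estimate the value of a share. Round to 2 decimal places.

Three-stage DDM. Project D₁…D_5; terminal Gordon value at t=5 with g = 0.046; discount at r = 0.123.
D_1 = 8.9678
D_2 = 11.2008
D_3 = 13.9898
D_4 = 15.3468
D_5 = 16.8355
TV_5 = 17.6099/(0.123−0.046) = 228.6999
P₀ = Σ Dₜ/(1+r)ᵗ + TV_5/(1+r)^5 = 173.8669

€173.87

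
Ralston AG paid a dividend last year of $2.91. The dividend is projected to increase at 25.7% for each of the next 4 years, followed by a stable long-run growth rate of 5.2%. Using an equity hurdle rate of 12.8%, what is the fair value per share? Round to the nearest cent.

$77.49

Two-stage DDM. Project D₁…D_4 at 0.257, terminal growth 0.052, discount at r = 0.128.
D_1 = 3.6579
D_2 = 4.5979
D_3 = 5.7796
D_4 = 7.2650
Terminal value at t=4: TV = D_5/(r−g) = 7.6428/(0.128−0.052) = 100.5625
P₀ = 3.6579/(1+0.128)^1 + 4.5979/(1+0.128)^2 + 5.7796/(1+0.128)^3 + 7.2650/(1+0.128)^4 + 100.5625/(1+0.128)^4 = 77.4863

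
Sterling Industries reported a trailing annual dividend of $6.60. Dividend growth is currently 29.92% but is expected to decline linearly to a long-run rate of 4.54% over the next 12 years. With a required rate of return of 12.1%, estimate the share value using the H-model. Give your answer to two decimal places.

$224.21

H-model: P₀ = D₀[(1+g_L) + H(g_S−g_L)]/(r−g_L), with H = 12/2 = 6.
P₀ = 6.60 × [(1+0.0454) + 6×(0.2992−0.0454)] / (0.121−0.0454)
   = 6.60 × 2.5682 / 0.0756 = 224.2079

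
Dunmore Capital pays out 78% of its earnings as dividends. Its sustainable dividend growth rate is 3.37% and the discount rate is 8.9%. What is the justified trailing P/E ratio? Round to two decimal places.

Justified trailing P/E = b(1+g)/(r−g) = 0.78×(1+0.0337)/(0.089−0.0337) = 14.5802

14.58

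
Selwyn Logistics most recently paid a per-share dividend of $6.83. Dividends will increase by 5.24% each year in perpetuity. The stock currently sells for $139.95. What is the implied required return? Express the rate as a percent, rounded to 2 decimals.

10.38%

Rearranging the constant-growth DDM: r = D₁/P₀ + g.
D₁ = 6.83 × (1 + 0.0524) = 7.1879.
r = 7.1879 / 139.95 + 0.0524 = 0.05136 + 0.0524 = 0.10376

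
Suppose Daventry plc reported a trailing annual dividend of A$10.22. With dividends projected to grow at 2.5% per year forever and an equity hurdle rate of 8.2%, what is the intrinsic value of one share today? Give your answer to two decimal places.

Gordon growth model: P₀ = D₁/(r − g). D₁ = 10.22 × (1 + 0.025) = 10.4755.
P₀ = 10.4755 / (0.082 − 0.025) = 10.4755 / 0.057 = 183.7807

A$183.78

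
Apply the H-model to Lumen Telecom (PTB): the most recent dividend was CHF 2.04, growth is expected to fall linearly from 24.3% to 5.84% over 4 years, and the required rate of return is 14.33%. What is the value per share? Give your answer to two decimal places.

CHF 34.30

H-model: P₀ = D₀[(1+g_L) + H(g_S−g_L)]/(r−g_L), with H = 4/2 = 2.
P₀ = 2.04 × [(1+0.0584) + 2×(0.243−0.0584)] / (0.1433−0.0584)
   = 2.04 × 1.4276 / 0.0849 = 34.3028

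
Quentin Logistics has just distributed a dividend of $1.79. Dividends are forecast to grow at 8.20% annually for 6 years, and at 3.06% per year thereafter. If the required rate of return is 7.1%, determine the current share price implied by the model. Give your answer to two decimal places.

$59.68

Two-stage DDM. Project D₁…D_6 at 0.082, terminal growth 0.0306, discount at r = 0.071.
D_1 = 1.9368
D_2 = 2.0956
D_3 = 2.2674
D_4 = 2.4534
D_5 = 2.6545
D_6 = 2.8722
Terminal value at t=6: TV = D_7/(r−g) = 2.9601/(0.071−0.0306) = 73.2699
P₀ = 1.9368/(1+0.071)^1 + 2.0956/(1+0.071)^2 + 2.2674/(1+0.071)^3 + 2.4534/(1+0.071)^4 + 2.6545/(1+0.071)^5 + 2.8722/(1+0.071)^6 + 73.2699/(1+0.071)^6 = 59.6827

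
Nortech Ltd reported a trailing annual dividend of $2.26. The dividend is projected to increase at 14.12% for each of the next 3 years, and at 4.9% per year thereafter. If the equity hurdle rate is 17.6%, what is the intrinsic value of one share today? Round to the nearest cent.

Two-stage DDM. Project D₁…D_3 at 0.1412, terminal growth 0.049, discount at r = 0.176.
D_1 = 2.5791
D_2 = 2.9433
D_3 = 3.3589
Terminal value at t=3: TV = D_4/(r−g) = 3.5235/(0.176−0.049) = 27.7438
P₀ = 2.5791/(1+0.176)^1 + 2.9433/(1+0.176)^2 + 3.3589/(1+0.176)^3 + 27.7438/(1+0.176)^3 = 23.4452

$23.45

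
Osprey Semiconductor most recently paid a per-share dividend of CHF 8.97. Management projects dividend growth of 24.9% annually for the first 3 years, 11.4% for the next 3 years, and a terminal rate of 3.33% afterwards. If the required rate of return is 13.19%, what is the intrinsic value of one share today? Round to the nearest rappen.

Three-stage DDM. Project D₁…D_6; terminal Gordon value at t=6 with g = 0.0333; discount at r = 0.1319.
D_1 = 11.2035
D_2 = 13.9932
D_3 = 17.4775
D_4 = 19.4700
D_5 = 21.6895
D_6 = 24.1621
TV_6 = 24.9667/(0.1319−0.0333) = 253.2123
P₀ = Σ Dₜ/(1+r)ᵗ + TV_6/(1+r)^6 = 188.2988

CHF 188.30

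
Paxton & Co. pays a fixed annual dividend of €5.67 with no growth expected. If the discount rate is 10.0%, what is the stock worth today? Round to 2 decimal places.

Zero-growth DDM (perpetuity): P₀ = D/r = 5.67 / 0.1 = 56.7000

€56.70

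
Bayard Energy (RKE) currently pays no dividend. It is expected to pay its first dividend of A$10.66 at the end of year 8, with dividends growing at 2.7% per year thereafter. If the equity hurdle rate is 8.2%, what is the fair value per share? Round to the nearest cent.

A$111.64

Deferred-dividend DDM. At t=7 the remaining stream is a growing perpetuity with first payment D_8 = 10.66.
V_7 = D_8/(r−g) = 10.66/(0.082−0.027) = 193.8182
P₀ = V_7/(1+r)^7 = 193.8182/(1+0.082)^7 = 111.6359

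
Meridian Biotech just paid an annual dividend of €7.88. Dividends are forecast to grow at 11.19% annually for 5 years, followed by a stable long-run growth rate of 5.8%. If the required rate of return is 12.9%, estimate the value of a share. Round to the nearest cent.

Two-stage DDM. Project D₁…D_5 at 0.1119, terminal growth 0.058, discount at r = 0.129.
D_1 = 8.7618
D_2 = 9.7422
D_3 = 10.8324
D_4 = 12.0445
D_5 = 13.3923
Terminal value at t=5: TV = D_6/(r−g) = 14.1690/(0.129−0.058) = 199.5640
P₀ = 8.7618/(1+0.129)^1 + 9.7422/(1+0.129)^2 + 10.8324/(1+0.129)^3 + 12.0445/(1+0.129)^4 + 13.3923/(1+0.129)^5 + 199.5640/(1+0.129)^5 = 146.4414

€146.44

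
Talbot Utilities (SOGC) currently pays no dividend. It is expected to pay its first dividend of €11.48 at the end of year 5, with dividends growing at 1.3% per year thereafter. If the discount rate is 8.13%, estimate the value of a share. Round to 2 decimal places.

€122.95

Deferred-dividend DDM. At t=4 the remaining stream is a growing perpetuity with first payment D_5 = 11.48.
V_4 = D_5/(r−g) = 11.48/(0.0813−0.013) = 168.0820
P₀ = V_4/(1+r)^4 = 168.0820/(1+0.0813)^4 = 122.9522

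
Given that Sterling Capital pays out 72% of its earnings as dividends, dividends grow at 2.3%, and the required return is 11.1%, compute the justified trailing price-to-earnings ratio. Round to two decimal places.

Justified trailing P/E = b(1+g)/(r−g) = 0.72×(1+0.023)/(0.111−0.023) = 8.3700

8.37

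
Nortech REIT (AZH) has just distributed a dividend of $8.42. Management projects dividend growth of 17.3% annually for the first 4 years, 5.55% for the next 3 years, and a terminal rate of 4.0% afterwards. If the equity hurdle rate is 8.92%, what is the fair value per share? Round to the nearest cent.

Three-stage DDM. Project D₁…D_7; terminal Gordon value at t=7 with g = 0.04; discount at r = 0.0892.
D_1 = 9.8767
D_2 = 11.5853
D_3 = 13.5896
D_4 = 15.9406
D_5 = 16.8253
D_6 = 17.7591
D_7 = 18.7447
TV_7 = 19.4945/(0.0892−0.04) = 396.2298
P₀ = Σ Dₜ/(1+r)ᵗ + TV_7/(1+r)^7 = 290.4623

$290.46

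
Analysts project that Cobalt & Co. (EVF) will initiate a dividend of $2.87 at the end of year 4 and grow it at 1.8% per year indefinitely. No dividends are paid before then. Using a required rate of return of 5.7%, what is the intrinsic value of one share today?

$62.31

Deferred-dividend DDM. At t=3 the remaining stream is a growing perpetuity with first payment D_4 = 2.87.
V_3 = D_4/(r−g) = 2.87/(0.057−0.018) = 73.5897
P₀ = V_3/(1+r)^3 = 73.5897/(1+0.057)^3 = 62.3150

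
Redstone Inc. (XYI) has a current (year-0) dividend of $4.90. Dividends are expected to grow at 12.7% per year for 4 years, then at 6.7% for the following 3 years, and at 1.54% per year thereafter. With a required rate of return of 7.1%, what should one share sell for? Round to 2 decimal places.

Three-stage DDM. Project D₁…D_7; terminal Gordon value at t=7 with g = 0.0154; discount at r = 0.071.
D_1 = 5.5223
D_2 = 6.2236
D_3 = 7.0140
D_4 = 7.9048
D_5 = 8.4344
D_6 = 8.9995
D_7 = 9.6025
TV_7 = 9.7504/(0.071−0.0154) = 175.3668
P₀ = Σ Dₜ/(1+r)ᵗ + TV_7/(1+r)^7 = 148.6873

$148.69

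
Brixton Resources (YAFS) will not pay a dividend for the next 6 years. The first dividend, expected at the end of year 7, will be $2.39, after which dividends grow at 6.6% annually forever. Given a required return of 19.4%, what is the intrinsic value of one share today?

Deferred-dividend DDM. At t=6 the remaining stream is a growing perpetuity with first payment D_7 = 2.39.
V_6 = D_7/(r−g) = 2.39/(0.194−0.066) = 18.6719
P₀ = V_6/(1+r)^6 = 18.6719/(1+0.194)^6 = 6.4441

$6.44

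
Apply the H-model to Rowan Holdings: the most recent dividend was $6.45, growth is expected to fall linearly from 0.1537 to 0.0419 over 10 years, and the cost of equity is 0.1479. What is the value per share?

H-model: P₀ = D₀[(1+g_L) + H(g_S−g_L)]/(r−g_L), with H = 10/2 = 5.
P₀ = 6.45 × [(1+0.0419) + 5×(0.1537−0.0419)] / (0.1479−0.0419)
   = 6.45 × 1.6009 / 0.106 = 97.4133

$97.41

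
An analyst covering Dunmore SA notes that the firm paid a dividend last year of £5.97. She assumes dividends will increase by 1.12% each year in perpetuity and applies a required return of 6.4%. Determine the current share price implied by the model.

£114.33

Gordon growth model: P₀ = D₁/(r − g). D₁ = 5.97 × (1 + 0.0112) = 6.0369.
P₀ = 6.0369 / (0.064 − 0.0112) = 6.0369 / 0.0528 = 114.3345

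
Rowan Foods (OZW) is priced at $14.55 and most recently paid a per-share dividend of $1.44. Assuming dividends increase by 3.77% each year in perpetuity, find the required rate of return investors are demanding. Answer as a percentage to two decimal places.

14.04%

Rearranging the constant-growth DDM: r = D₁/P₀ + g.
D₁ = 1.44 × (1 + 0.0377) = 1.4943.
r = 1.4943 / 14.55 + 0.0377 = 0.10270 + 0.0377 = 0.14040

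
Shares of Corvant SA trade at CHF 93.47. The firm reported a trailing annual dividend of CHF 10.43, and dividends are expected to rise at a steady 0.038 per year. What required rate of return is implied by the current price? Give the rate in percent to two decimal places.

15.38%

Rearranging the constant-growth DDM: r = D₁/P₀ + g.
D₁ = 10.43 × (1 + 0.038) = 10.8263.
r = 10.8263 / 93.47 + 0.038 = 0.11583 + 0.038 = 0.15383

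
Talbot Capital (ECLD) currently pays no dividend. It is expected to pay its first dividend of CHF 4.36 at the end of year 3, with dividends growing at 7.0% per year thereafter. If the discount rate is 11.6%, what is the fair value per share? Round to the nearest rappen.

Deferred-dividend DDM. At t=2 the remaining stream is a growing perpetuity with first payment D_3 = 4.36.
V_2 = D_3/(r−g) = 4.36/(0.116−0.07) = 94.7826
P₀ = V_2/(1+r)^2 = 94.7826/(1+0.116)^2 = 76.1027

CHF 76.10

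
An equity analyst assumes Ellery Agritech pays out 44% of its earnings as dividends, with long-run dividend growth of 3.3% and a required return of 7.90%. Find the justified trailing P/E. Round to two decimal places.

9.88

Justified trailing P/E = b(1+g)/(r−g) = 0.44×(1+0.033)/(0.079−0.033) = 9.8809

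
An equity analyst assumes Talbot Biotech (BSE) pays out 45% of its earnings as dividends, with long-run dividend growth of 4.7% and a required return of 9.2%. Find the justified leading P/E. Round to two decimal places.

10.00

Justified leading P/E = b/(r−g) = 0.45/(0.092−0.047) = 10.0000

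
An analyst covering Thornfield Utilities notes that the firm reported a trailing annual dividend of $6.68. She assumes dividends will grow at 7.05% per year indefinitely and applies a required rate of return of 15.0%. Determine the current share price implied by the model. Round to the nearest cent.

Gordon growth model: P₀ = D₁/(r − g). D₁ = 6.68 × (1 + 0.0705) = 7.1509.
P₀ = 7.1509 / (0.15 − 0.0705) = 7.1509 / 0.0795 = 89.9489

$89.95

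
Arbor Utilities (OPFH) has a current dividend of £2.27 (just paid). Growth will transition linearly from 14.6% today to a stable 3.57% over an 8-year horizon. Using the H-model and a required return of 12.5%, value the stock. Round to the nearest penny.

H-model: P₀ = D₀[(1+g_L) + H(g_S−g_L)]/(r−g_L), with H = 8/2 = 4.
P₀ = 2.27 × [(1+0.0357) + 4×(0.146−0.0357)] / (0.125−0.0357)
   = 2.27 × 1.4769 / 0.0893 = 37.5427

£37.54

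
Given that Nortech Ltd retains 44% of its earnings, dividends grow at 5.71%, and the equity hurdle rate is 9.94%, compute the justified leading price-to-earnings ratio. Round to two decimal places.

13.24

Payout ratio b = 1 − 0.44 = 0.56.
Justified leading P/E = b/(r−g) = 0.56/(0.0994−0.0571) = 13.2388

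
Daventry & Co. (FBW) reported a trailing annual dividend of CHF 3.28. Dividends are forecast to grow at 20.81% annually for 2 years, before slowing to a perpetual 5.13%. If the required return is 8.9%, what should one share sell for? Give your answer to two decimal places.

Two-stage DDM. Project D₁…D_2 at 0.2081, terminal growth 0.0513, discount at r = 0.089.
D_1 = 3.9626
D_2 = 4.7872
Terminal value at t=2: TV = D_3/(r−g) = 5.0328/(0.089−0.0513) = 133.4950
P₀ = 3.9626/(1+0.089)^1 + 4.7872/(1+0.089)^2 + 133.4950/(1+0.089)^2 = 120.2419

CHF 120.24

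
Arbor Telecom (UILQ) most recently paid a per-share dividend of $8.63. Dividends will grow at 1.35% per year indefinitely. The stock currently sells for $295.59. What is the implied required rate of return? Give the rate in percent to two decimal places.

Rearranging the constant-growth DDM: r = D₁/P₀ + g.
D₁ = 8.63 × (1 + 0.0135) = 8.7465.
r = 8.7465 / 295.59 + 0.0135 = 0.02959 + 0.0135 = 0.04309

4.31%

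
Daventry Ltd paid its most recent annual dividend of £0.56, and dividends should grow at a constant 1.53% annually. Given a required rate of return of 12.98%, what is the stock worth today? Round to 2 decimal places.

£4.97

Gordon growth model: P₀ = D₁/(r − g). D₁ = 0.56 × (1 + 0.0153) = 0.5686.
P₀ = 0.5686 / (0.1298 − 0.0153) = 0.5686 / 0.1145 = 4.9657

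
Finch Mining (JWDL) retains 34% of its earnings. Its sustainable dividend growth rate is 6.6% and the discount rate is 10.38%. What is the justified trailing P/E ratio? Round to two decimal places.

18.61

Payout ratio b = 1 − 0.34 = 0.66.
Justified trailing P/E = b(1+g)/(r−g) = 0.66×(1+0.066)/(0.1038−0.066) = 18.6127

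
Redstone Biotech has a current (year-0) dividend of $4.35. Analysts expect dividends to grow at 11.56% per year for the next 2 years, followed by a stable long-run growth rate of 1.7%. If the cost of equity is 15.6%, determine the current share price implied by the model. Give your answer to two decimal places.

Two-stage DDM. Project D₁…D_2 at 0.1156, terminal growth 0.017, discount at r = 0.156.
D_1 = 4.8529
D_2 = 5.4139
Terminal value at t=2: TV = D_3/(r−g) = 5.5059/(0.156−0.017) = 39.6107
P₀ = 4.8529/(1+0.156)^1 + 5.4139/(1+0.156)^2 + 39.6107/(1+0.156)^2 = 37.8905

$37.89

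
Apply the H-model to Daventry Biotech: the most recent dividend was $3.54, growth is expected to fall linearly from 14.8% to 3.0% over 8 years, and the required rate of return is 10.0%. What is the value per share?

H-model: P₀ = D₀[(1+g_L) + H(g_S−g_L)]/(r−g_L), with H = 8/2 = 4.
P₀ = 3.54 × [(1+0.03) + 4×(0.148−0.03)] / (0.1−0.03)
   = 3.54 × 1.5020 / 0.07 = 75.9583

$75.96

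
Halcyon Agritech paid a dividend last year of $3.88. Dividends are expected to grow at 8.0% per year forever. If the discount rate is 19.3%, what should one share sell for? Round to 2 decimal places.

Gordon growth model: P₀ = D₁/(r − g). D₁ = 3.88 × (1 + 0.08) = 4.1904.
P₀ = 4.1904 / (0.193 − 0.08) = 4.1904 / 0.113 = 37.0832

$37.08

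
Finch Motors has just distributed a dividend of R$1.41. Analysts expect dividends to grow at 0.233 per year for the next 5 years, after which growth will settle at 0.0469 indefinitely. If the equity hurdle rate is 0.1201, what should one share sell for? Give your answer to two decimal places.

R$42.09

Two-stage DDM. Project D₁…D_5 at 0.233, terminal growth 0.0469, discount at r = 0.1201.
D_1 = 1.7385
D_2 = 2.1436
D_3 = 2.6431
D_4 = 3.2589
D_5 = 4.0182
Terminal value at t=5: TV = D_6/(r−g) = 4.2067/(0.1201−0.0469) = 57.4683
P₀ = 1.7385/(1+0.1201)^1 + 2.1436/(1+0.1201)^2 + 2.6431/(1+0.1201)^3 + 3.2589/(1+0.1201)^4 + 4.0182/(1+0.1201)^5 + 57.4683/(1+0.1201)^5 = 42.0854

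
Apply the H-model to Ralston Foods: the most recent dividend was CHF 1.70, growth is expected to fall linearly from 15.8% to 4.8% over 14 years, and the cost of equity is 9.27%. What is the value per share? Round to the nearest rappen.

CHF 69.14

H-model: P₀ = D₀[(1+g_L) + H(g_S−g_L)]/(r−g_L), with H = 14/2 = 7.
P₀ = 1.70 × [(1+0.048) + 7×(0.158−0.048)] / (0.0927−0.048)
   = 1.70 × 1.8180 / 0.0447 = 69.1409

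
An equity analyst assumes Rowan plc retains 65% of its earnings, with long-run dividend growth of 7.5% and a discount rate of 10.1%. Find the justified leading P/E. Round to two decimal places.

13.46

Payout ratio b = 1 − 0.65 = 0.35.
Justified leading P/E = b/(r−g) = 0.35/(0.101−0.075) = 13.4615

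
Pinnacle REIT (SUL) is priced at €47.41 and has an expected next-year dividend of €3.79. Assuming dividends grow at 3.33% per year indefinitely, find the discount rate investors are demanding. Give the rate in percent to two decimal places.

Rearranging the constant-growth DDM: r = D₁/P₀ + g.
r = 3.7900 / 47.41 + 0.0333 = 0.07994 + 0.0333 = 0.11324

11.32%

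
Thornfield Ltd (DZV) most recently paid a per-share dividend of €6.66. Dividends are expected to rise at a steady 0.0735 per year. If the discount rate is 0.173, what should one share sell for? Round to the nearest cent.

€71.85

Gordon growth model: P₀ = D₁/(r − g). D₁ = 6.66 × (1 + 0.0735) = 7.1495.
P₀ = 7.1495 / (0.173 − 0.0735) = 7.1495 / 0.0995 = 71.8544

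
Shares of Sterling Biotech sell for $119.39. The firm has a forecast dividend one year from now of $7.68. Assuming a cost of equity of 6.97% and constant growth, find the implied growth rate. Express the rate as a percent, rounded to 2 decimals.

From P₀ = D₁/(r − g), the implied growth is g = r − D₁/P₀.
g = 0.0697 − 7.68/119.39 = 0.0697 − 0.06433 = 0.00537

0.54%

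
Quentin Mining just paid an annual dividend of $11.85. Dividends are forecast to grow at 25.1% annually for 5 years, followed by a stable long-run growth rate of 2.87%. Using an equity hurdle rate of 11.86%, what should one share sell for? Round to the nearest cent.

$321.14

Two-stage DDM. Project D₁…D_5 at 0.251, terminal growth 0.0287, discount at r = 0.1186.
D_1 = 14.8243
D_2 = 18.5453
D_3 = 23.2001
D_4 = 29.0234
D_5 = 36.3082
Terminal value at t=5: TV = D_6/(r−g) = 37.3503/(0.1186−0.0287) = 415.4645
P₀ = 14.8243/(1+0.1186)^1 + 18.5453/(1+0.1186)^2 + 23.2001/(1+0.1186)^3 + 29.0234/(1+0.1186)^4 + 36.3082/(1+0.1186)^5 + 415.4645/(1+0.1186)^5 = 321.1428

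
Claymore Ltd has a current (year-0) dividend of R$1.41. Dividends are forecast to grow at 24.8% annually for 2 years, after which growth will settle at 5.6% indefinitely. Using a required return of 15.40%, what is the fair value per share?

Two-stage DDM. Project D₁…D_2 at 0.248, terminal growth 0.056, discount at r = 0.154.
D_1 = 1.7597
D_2 = 2.1961
Terminal value at t=2: TV = D_3/(r−g) = 2.3191/(0.154−0.056) = 23.6639
P₀ = 1.7597/(1+0.154)^1 + 2.1961/(1+0.154)^2 + 23.6639/(1+0.154)^2 = 20.9434

R$20.94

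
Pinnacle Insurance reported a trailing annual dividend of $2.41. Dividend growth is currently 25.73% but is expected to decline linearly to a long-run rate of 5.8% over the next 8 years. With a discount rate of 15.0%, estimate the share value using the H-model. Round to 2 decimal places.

H-model: P₀ = D₀[(1+g_L) + H(g_S−g_L)]/(r−g_L), with H = 8/2 = 4.
P₀ = 2.41 × [(1+0.058) + 4×(0.2573−0.058)] / (0.15−0.058)
   = 2.41 × 1.8552 / 0.092 = 48.5982

$48.60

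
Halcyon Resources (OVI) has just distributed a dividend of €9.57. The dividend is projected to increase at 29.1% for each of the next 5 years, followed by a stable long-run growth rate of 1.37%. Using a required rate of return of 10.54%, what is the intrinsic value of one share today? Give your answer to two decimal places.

€307.95

Two-stage DDM. Project D₁…D_5 at 0.291, terminal growth 0.0137, discount at r = 0.1054.
D_1 = 12.3549
D_2 = 15.9501
D_3 = 20.5916
D_4 = 26.5838
D_5 = 34.3197
Terminal value at t=5: TV = D_6/(r−g) = 34.7899/(0.1054−0.0137) = 379.3877
P₀ = 12.3549/(1+0.1054)^1 + 15.9501/(1+0.1054)^2 + 20.5916/(1+0.1054)^3 + 26.5838/(1+0.1054)^4 + 34.3197/(1+0.1054)^5 + 379.3877/(1+0.1054)^5 = 307.9467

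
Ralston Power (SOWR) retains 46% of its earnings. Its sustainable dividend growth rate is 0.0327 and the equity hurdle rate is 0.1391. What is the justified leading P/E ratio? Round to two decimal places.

5.08

Payout ratio b = 1 − 0.46 = 0.54.
Justified leading P/E = b/(r−g) = 0.54/(0.1391−0.0327) = 5.0752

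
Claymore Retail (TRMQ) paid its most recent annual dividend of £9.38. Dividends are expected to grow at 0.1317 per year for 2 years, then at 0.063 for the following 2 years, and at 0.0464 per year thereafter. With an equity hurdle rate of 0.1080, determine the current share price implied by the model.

£190.76

Three-stage DDM. Project D₁…D_4; terminal Gordon value at t=4 with g = 0.0464; discount at r = 0.108.
D_1 = 10.6153
D_2 = 12.0134
D_3 = 12.7702
D_4 = 13.5748
TV_4 = 14.2046/(0.108−0.0464) = 230.5945
P₀ = Σ Dₜ/(1+r)ᵗ + TV_4/(1+r)^4 = 190.7607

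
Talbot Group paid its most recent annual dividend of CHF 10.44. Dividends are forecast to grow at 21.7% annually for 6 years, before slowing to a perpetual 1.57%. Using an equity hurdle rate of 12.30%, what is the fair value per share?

Two-stage DDM. Project D₁…D_6 at 0.217, terminal growth 0.0157, discount at r = 0.123.
D_1 = 12.7055
D_2 = 15.4626
D_3 = 18.8179
D_4 = 22.9014
D_5 = 27.8711
D_6 = 33.9191
Terminal value at t=6: TV = D_7/(r−g) = 34.4516/(0.123−0.0157) = 321.0774
P₀ = 12.7055/(1+0.123)^1 + 15.4626/(1+0.123)^2 + 18.8179/(1+0.123)^3 + 22.9014/(1+0.123)^4 + 27.8711/(1+0.123)^5 + 33.9191/(1+0.123)^6 + 321.0774/(1+0.123)^6 = 243.8547

CHF 243.85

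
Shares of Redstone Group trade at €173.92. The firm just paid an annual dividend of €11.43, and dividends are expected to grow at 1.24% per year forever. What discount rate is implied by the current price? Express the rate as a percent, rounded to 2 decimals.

Rearranging the constant-growth DDM: r = D₁/P₀ + g.
D₁ = 11.43 × (1 + 0.0124) = 11.5717.
r = 11.5717 / 173.92 + 0.0124 = 0.06653 + 0.0124 = 0.07893

7.89%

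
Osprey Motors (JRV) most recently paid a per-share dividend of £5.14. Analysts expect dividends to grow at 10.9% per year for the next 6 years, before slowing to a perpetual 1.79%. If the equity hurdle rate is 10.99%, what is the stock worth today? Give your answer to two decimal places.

£87.35

Two-stage DDM. Project D₁…D_6 at 0.109, terminal growth 0.0179, discount at r = 0.1099.
D_1 = 5.7003
D_2 = 6.3216
D_3 = 7.0106
D_4 = 7.7748
D_5 = 8.6223
D_6 = 9.5621
Terminal value at t=6: TV = D_7/(r−g) = 9.7332/(0.1099−0.0179) = 105.7961
P₀ = 5.7003/(1+0.1099)^1 + 6.3216/(1+0.1099)^2 + 7.0106/(1+0.1099)^3 + 7.7748/(1+0.1099)^4 + 8.6223/(1+0.1099)^5 + 9.5621/(1+0.1099)^6 + 105.7961/(1+0.1099)^6 = 87.3461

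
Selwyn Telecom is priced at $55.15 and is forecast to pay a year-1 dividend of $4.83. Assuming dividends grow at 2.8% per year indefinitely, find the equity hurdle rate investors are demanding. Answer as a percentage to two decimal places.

Rearranging the constant-growth DDM: r = D₁/P₀ + g.
r = 4.8300 / 55.15 + 0.028 = 0.08758 + 0.028 = 0.11558

11.56%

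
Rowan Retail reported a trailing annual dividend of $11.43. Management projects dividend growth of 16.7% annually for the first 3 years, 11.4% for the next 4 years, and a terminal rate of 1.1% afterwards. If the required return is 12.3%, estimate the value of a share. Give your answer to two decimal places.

$199.45

Three-stage DDM. Project D₁…D_7; terminal Gordon value at t=7 with g = 0.011; discount at r = 0.123.
D_1 = 13.3388
D_2 = 15.5664
D_3 = 18.1660
D_4 = 20.2369
D_5 = 22.5439
D_6 = 25.1139
D_7 = 27.9769
TV_7 = 28.2846/(0.123−0.011) = 252.5415
P₀ = Σ Dₜ/(1+r)ᵗ + TV_7/(1+r)^7 = 199.4532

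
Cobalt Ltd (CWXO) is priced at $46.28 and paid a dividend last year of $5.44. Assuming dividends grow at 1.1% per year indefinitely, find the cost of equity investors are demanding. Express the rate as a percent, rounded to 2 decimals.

Rearranging the constant-growth DDM: r = D₁/P₀ + g.
D₁ = 5.44 × (1 + 0.011) = 5.4998.
r = 5.4998 / 46.28 + 0.011 = 0.11884 + 0.011 = 0.12984

12.98%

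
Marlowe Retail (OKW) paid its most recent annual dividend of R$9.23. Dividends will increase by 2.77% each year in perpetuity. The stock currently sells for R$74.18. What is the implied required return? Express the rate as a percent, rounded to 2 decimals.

15.56%

Rearranging the constant-growth DDM: r = D₁/P₀ + g.
D₁ = 9.23 × (1 + 0.0277) = 9.4857.
r = 9.4857 / 74.18 + 0.0277 = 0.12787 + 0.0277 = 0.15557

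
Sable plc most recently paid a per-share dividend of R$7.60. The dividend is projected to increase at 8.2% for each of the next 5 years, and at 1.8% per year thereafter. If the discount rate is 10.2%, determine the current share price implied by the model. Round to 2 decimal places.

Two-stage DDM. Project D₁…D_5 at 0.082, terminal growth 0.018, discount at r = 0.102.
D_1 = 8.2232
D_2 = 8.8975
D_3 = 9.6271
D_4 = 10.4165
D_5 = 11.2707
Terminal value at t=5: TV = D_6/(r−g) = 11.4735/(0.102−0.018) = 136.5898
P₀ = 8.2232/(1+0.102)^1 + 8.8975/(1+0.102)^2 + 9.6271/(1+0.102)^3 + 10.4165/(1+0.102)^4 + 11.2707/(1+0.102)^5 + 136.5898/(1+0.102)^5 = 120.0251

R$120.03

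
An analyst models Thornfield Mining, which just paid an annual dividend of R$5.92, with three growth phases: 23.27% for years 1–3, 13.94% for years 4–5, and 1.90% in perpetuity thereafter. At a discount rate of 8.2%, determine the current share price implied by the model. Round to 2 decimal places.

R$199.12

Three-stage DDM. Project D₁…D_5; terminal Gordon value at t=5 with g = 0.019; discount at r = 0.082.
D_1 = 7.2976
D_2 = 8.9957
D_3 = 11.0890
D_4 = 12.6349
D_5 = 14.3961
TV_5 = 14.6697/(0.082−0.019) = 232.8520
P₀ = Σ Dₜ/(1+r)ᵗ + TV_5/(1+r)^5 = 199.1245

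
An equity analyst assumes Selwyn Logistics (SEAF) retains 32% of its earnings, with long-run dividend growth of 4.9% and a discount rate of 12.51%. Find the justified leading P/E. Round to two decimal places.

Payout ratio b = 1 − 0.32 = 0.68.
Justified leading P/E = b/(r−g) = 0.68/(0.1251−0.049) = 8.9356

8.94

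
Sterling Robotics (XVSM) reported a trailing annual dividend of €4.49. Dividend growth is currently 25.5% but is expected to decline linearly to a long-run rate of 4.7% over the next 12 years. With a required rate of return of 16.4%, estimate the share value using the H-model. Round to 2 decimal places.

€88.07

H-model: P₀ = D₀[(1+g_L) + H(g_S−g_L)]/(r−g_L), with H = 12/2 = 6.
P₀ = 4.49 × [(1+0.047) + 6×(0.255−0.047)] / (0.164−0.047)
   = 4.49 × 2.2950 / 0.117 = 88.0731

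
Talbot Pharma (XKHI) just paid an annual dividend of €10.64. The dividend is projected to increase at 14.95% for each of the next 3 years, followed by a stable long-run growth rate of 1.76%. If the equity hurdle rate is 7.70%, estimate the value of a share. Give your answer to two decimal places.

Two-stage DDM. Project D₁…D_3 at 0.1495, terminal growth 0.0176, discount at r = 0.077.
D_1 = 12.2307
D_2 = 14.0592
D_3 = 16.1610
Terminal value at t=3: TV = D_4/(r−g) = 16.4454/(0.077−0.0176) = 276.8594
P₀ = 12.2307/(1+0.077)^1 + 14.0592/(1+0.077)^2 + 16.1610/(1+0.077)^3 + 276.8594/(1+0.077)^3 = 258.0352

€258.04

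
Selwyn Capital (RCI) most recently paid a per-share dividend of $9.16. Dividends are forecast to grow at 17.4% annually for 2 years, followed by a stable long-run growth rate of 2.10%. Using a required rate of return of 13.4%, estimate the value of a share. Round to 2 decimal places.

Two-stage DDM. Project D₁…D_2 at 0.174, terminal growth 0.021, discount at r = 0.134.
D_1 = 10.7538
D_2 = 12.6250
Terminal value at t=2: TV = D_3/(r−g) = 12.8901/(0.134−0.021) = 114.0720
P₀ = 10.7538/(1+0.134)^1 + 12.6250/(1+0.134)^2 + 114.0720/(1+0.134)^2 = 108.0067

$108.01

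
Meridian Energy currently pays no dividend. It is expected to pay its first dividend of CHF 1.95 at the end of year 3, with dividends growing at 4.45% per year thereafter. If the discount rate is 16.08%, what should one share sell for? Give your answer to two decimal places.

Deferred-dividend DDM. At t=2 the remaining stream is a growing perpetuity with first payment D_3 = 1.95.
V_2 = D_3/(r−g) = 1.95/(0.1608−0.0445) = 16.7670
P₀ = V_2/(1+r)^2 = 16.7670/(1+0.1608)^2 = 12.4434

CHF 12.44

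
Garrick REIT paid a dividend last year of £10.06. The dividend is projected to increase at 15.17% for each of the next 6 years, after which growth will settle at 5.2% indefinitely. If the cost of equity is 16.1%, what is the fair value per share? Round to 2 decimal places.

£151.21

Two-stage DDM. Project D₁…D_6 at 0.1517, terminal growth 0.052, discount at r = 0.161.
D_1 = 11.5861
D_2 = 13.3437
D_3 = 15.3680
D_4 = 17.6993
D_5 = 20.3843
D_6 = 23.4765
Terminal value at t=6: TV = D_7/(r−g) = 24.6973/(0.161−0.052) = 226.5810
P₀ = 11.5861/(1+0.161)^1 + 13.3437/(1+0.161)^2 + 15.3680/(1+0.161)^3 + 17.6993/(1+0.161)^4 + 20.3843/(1+0.161)^5 + 23.4765/(1+0.161)^6 + 226.5810/(1+0.161)^6 = 151.2090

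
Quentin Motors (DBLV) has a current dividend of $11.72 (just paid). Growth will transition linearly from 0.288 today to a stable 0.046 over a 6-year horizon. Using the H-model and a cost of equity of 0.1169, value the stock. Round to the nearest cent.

$292.92

H-model: P₀ = D₀[(1+g_L) + H(g_S−g_L)]/(r−g_L), with H = 6/2 = 3.
P₀ = 11.72 × [(1+0.046) + 3×(0.288−0.046)] / (0.1169−0.046)
   = 11.72 × 1.7720 / 0.0709 = 292.9173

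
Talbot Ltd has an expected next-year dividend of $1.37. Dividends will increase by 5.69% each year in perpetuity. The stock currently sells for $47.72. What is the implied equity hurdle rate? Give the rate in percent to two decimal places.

8.56%

Rearranging the constant-growth DDM: r = D₁/P₀ + g.
r = 1.3700 / 47.72 + 0.0569 = 0.02871 + 0.0569 = 0.08561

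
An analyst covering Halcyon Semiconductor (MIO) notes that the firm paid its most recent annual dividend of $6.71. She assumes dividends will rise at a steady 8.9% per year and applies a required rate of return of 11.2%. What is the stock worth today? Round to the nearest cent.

$317.70

Gordon growth model: P₀ = D₁/(r − g). D₁ = 6.71 × (1 + 0.089) = 7.3072.
P₀ = 7.3072 / (0.112 − 0.089) = 7.3072 / 0.023 = 317.7039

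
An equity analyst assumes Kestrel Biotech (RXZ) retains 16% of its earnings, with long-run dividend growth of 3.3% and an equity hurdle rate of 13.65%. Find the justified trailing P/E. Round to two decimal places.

Payout ratio b = 1 − 0.16 = 0.84.
Justified trailing P/E = b(1+g)/(r−g) = 0.84×(1+0.033)/(0.1365−0.033) = 8.3838

8.38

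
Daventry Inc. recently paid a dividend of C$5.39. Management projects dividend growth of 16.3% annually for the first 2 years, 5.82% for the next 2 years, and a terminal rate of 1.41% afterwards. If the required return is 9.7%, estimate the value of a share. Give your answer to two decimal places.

Three-stage DDM. Project D₁…D_4; terminal Gordon value at t=4 with g = 0.0141; discount at r = 0.097.
D_1 = 6.2686
D_2 = 7.2903
D_3 = 7.7146
D_4 = 8.1636
TV_4 = 8.2787/(0.097−0.0141) = 99.8642
P₀ = Σ Dₜ/(1+r)ᵗ + TV_4/(1+r)^4 = 92.2111

C$92.21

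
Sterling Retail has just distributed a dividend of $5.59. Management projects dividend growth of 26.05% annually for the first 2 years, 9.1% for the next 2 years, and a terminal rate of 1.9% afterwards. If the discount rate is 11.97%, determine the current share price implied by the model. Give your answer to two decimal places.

Three-stage DDM. Project D₁…D_4; terminal Gordon value at t=4 with g = 0.019; discount at r = 0.1197.
D_1 = 7.0462
D_2 = 8.8817
D_3 = 9.6900
D_4 = 10.5718
TV_4 = 10.7726/(0.1197−0.019) = 106.9773
P₀ = Σ Dₜ/(1+r)ᵗ + TV_4/(1+r)^4 = 95.0645

$95.06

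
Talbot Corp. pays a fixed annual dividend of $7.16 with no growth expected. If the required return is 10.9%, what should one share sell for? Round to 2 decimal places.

$65.69

Zero-growth DDM (perpetuity): P₀ = D/r = 7.16 / 0.109 = 65.6881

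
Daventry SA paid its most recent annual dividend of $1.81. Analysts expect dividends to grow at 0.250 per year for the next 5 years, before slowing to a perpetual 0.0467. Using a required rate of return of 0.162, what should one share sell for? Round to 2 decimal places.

Two-stage DDM. Project D₁…D_5 at 0.25, terminal growth 0.0467, discount at r = 0.162.
D_1 = 2.2625
D_2 = 2.8281
D_3 = 3.5352
D_4 = 4.4189
D_5 = 5.5237
Terminal value at t=5: TV = D_6/(r−g) = 5.7816/(0.162−0.0467) = 50.1443
P₀ = 2.2625/(1+0.162)^1 + 2.8281/(1+0.162)^2 + 3.5352/(1+0.162)^3 + 4.4189/(1+0.162)^4 + 5.5237/(1+0.162)^5 + 50.1443/(1+0.162)^5 = 34.9955

$35.00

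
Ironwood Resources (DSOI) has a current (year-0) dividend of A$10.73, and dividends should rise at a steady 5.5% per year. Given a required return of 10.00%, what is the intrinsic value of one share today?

Gordon growth model: P₀ = D₁/(r − g). D₁ = 10.73 × (1 + 0.055) = 11.3201.
P₀ = 11.3201 / (0.1 − 0.055) = 11.3201 / 0.045 = 251.5589

A$251.56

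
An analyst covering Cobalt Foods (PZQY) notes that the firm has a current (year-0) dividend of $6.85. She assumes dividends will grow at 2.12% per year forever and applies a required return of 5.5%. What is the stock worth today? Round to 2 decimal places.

$206.96

Gordon growth model: P₀ = D₁/(r − g). D₁ = 6.85 × (1 + 0.0212) = 6.9952.
P₀ = 6.9952 / (0.055 − 0.0212) = 6.9952 / 0.0338 = 206.9592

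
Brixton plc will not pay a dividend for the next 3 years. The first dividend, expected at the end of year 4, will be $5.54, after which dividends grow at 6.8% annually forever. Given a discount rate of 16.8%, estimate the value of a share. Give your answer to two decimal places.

Deferred-dividend DDM. At t=3 the remaining stream is a growing perpetuity with first payment D_4 = 5.54.
V_3 = D_4/(r−g) = 5.54/(0.168−0.068) = 55.4000
P₀ = V_3/(1+r)^3 = 55.4000/(1+0.168)^3 = 34.7681

$34.77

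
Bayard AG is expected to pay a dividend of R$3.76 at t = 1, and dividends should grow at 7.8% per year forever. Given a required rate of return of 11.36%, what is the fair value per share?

R$105.62

Gordon growth model: P₀ = D₁/(r − g), with D₁ = 3.76 given directly.
P₀ = 3.7600 / (0.1136 − 0.078) = 3.7600 / 0.0356 = 105.6180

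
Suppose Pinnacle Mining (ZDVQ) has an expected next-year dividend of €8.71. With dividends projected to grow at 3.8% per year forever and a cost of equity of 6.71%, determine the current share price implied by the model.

€299.31

Gordon growth model: P₀ = D₁/(r − g), with D₁ = 8.71 given directly.
P₀ = 8.7100 / (0.0671 − 0.038) = 8.7100 / 0.0291 = 299.3127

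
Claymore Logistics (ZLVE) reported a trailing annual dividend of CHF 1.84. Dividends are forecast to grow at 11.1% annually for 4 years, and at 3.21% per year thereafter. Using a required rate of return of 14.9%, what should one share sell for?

CHF 20.97

Two-stage DDM. Project D₁…D_4 at 0.111, terminal growth 0.0321, discount at r = 0.149.
D_1 = 2.0442
D_2 = 2.2712
D_3 = 2.5232
D_4 = 2.8033
Terminal value at t=4: TV = D_5/(r−g) = 2.8933/(0.149−0.0321) = 24.7503
P₀ = 2.0442/(1+0.149)^1 + 2.2712/(1+0.149)^2 + 2.5232/(1+0.149)^3 + 2.8033/(1+0.149)^4 + 24.7503/(1+0.149)^4 = 20.9717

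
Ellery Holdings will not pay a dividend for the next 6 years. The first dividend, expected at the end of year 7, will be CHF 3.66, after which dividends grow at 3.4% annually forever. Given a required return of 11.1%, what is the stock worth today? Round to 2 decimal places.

Deferred-dividend DDM. At t=6 the remaining stream is a growing perpetuity with first payment D_7 = 3.66.
V_6 = D_7/(r−g) = 3.66/(0.111−0.034) = 47.5325
P₀ = V_6/(1+r)^6 = 47.5325/(1+0.111)^6 = 25.2759

CHF 25.28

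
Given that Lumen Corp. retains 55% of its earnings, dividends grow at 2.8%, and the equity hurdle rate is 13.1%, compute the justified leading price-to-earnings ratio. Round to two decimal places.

4.37

Payout ratio b = 1 − 0.55 = 0.45.
Justified leading P/E = b/(r−g) = 0.45/(0.131−0.028) = 4.3689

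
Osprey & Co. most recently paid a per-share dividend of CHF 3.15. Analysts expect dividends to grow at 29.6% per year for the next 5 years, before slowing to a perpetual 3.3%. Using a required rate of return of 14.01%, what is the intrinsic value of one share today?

CHF 81.18

Two-stage DDM. Project D₁…D_5 at 0.296, terminal growth 0.033, discount at r = 0.1401.
D_1 = 4.0824
D_2 = 5.2908
D_3 = 6.8569
D_4 = 8.8865
D_5 = 11.5169
Terminal value at t=5: TV = D_6/(r−g) = 11.8970/(0.1401−0.033) = 111.0827
P₀ = 4.0824/(1+0.1401)^1 + 5.2908/(1+0.1401)^2 + 6.8569/(1+0.1401)^3 + 8.8865/(1+0.1401)^4 + 11.5169/(1+0.1401)^5 + 111.0827/(1+0.1401)^5 = 81.1842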